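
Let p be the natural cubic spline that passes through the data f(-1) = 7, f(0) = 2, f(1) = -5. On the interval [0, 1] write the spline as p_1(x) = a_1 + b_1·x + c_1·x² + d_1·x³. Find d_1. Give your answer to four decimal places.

0.5000

Put M_i = p'' at the i-th knot. Here h = (1, 1) and Δ = (-5, -7), so the interior equations h_(i-1)·M_(i-1) + 2(h_(i-1)+h_i)·M_i + h_i·M_(i+1) = 6(Δ_i − Δ_(i-1)) read
  1·M_0 + 4·M_1 + 1·M_2 = 6(Δ_1 - Δ_0) = -12
Natural end conditions: M_0 = M_2 = 0.
Solving: M_0 = 0, M_1 = -3, M_2 = 0.
On [0, 1], with p_1(x) = a_1 + b_1·x + c_1·x² + d_1·x³: c_1 = M_1/2 = -3/2, d_1 = (M_2 - M_1)/(6h_1) = 1/2, b_1 = Δ_1 - h_1(2M_1 + M_2)/6 = -6.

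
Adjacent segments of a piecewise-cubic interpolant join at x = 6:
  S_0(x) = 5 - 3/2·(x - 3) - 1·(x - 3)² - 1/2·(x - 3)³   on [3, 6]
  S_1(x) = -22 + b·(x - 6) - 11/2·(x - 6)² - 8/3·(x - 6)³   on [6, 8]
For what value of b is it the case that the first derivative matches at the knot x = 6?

-21

S_0'(x) = -3/2 - 2·(x - 3) - 3/2·(x - 3)², so S_0'(6) = -21. On the right, S_1'(6) = b, so b = -21.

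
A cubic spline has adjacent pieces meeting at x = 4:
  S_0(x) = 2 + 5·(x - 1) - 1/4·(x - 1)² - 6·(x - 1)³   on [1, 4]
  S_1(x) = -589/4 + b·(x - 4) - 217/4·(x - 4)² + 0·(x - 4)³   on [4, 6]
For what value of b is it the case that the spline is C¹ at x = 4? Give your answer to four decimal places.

-158.5000

S_0'(x) = 5 - 1/2·(x - 1) - 18·(x - 1)², so S_0'(4) = -317/2. On the right, S_1'(4) = b, so b = -317/2.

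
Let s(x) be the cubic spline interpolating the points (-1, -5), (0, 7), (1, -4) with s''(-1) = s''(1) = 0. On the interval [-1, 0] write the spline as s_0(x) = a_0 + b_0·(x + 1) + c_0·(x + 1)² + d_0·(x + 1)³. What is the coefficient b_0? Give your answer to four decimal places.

17.7500

Let M_i = s''(x_i). Step sizes h_i = 1, 1; slopes of the chords Δ_i = (y_(i+1) - y_i)/h_i = 12, -11.
  1·M_0 + 4·M_1 + 1·M_2 = 6(Δ_1 - Δ_0) = -138
Natural end conditions: M_0 = M_2 = 0.
Solving: M_0 = 0, M_1 = -69/2, M_2 = 0.
On [-1, 0], with s_0(x) = a_0 + b_0·(x + 1) + c_0·(x + 1)² + d_0·(x + 1)³: c_0 = M_0/2 = 0, d_0 = (M_1 - M_0)/(6h_0) = -23/4, b_0 = Δ_0 - h_0(2M_0 + M_1)/6 = 71/4.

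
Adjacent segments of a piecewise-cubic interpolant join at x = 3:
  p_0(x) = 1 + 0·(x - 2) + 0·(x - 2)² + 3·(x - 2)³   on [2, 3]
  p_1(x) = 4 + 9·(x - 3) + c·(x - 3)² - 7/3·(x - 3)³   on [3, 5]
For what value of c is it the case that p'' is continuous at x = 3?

9

p_0''(x) = 0 + 18·(x - 2), so p_0''(3) = 18. On the right, p_1''(3) = 2c, so c = 9.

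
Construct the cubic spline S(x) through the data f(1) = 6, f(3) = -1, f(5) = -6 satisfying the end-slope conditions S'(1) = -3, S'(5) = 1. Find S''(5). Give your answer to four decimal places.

5.5000

With M_i denoting the second derivative at x_i, h_i = 2, 2, and Δ_i = (y_(i+1) − y_i)/h_i = -7/2, -5/2:
  2·M_0 + 8·M_1 + 2·M_2 = 6(Δ_1 - Δ_0) = 6
Clamped end conditions give two more equations: 2h_0·M_0 + h_0·M_1 = 6(Δ_0 - S'(1)) = -3 and h_1·M_1 + 2h_1·M_2 = 6(S'(5) - Δ_1) = 21.
Solving the tridiagonal system: M_0 = -1/2, M_1 = -1/2, M_2 = 11/2.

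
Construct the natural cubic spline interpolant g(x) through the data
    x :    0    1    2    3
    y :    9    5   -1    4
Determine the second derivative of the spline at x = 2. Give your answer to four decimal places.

Let σ_i = g''(x_i). Step sizes h_i = 1, 1, 1; slopes of the chords Δ_i = (y_(i+1) - y_i)/h_i = -4, -6, 5.
  1·σ_0 + 4·σ_1 + 1·σ_2 = 6(Δ_1 - Δ_0) = -12
  1·σ_1 + 4·σ_2 + 1·σ_3 = 6(Δ_2 - Δ_1) = 66
Natural end conditions: σ_0 = σ_3 = 0.
Hence σ_0 = 0, σ_1 = -38/5, σ_2 = 92/5, σ_3 = 0.

18.4000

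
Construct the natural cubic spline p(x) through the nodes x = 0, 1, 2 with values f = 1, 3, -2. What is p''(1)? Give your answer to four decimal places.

Write σ_i for p''(x_i). With h_i = 1, 1 and divided differences Δ_i = 2, -5, the continuity of p' gives the tridiagonal system
  1·σ_0 + 4·σ_1 + 1·σ_2 = 6(Δ_1 - Δ_0) = -42
Natural end conditions: σ_0 = σ_2 = 0.
Solving the tridiagonal system: σ_0 = 0, σ_1 = -21/2, σ_2 = 0.

-10.5000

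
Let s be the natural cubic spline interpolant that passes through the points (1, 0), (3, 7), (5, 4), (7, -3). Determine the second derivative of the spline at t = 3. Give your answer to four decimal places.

-3.6000

Write m_i for s''(x_i). With h_i = 2, 2, 2 and divided differences Δ_i = 7/2, -3/2, -7/2, the continuity of s' gives the tridiagonal system
  2·m_0 + 8·m_1 + 2·m_2 = 6(Δ_1 - Δ_0) = -30
  2·m_1 + 8·m_2 + 2·m_3 = 6(Δ_2 - Δ_1) = -12
Natural end conditions: m_0 = m_3 = 0.
Solving: m_0 = 0, m_1 = -18/5, m_2 = -3/5, m_3 = 0.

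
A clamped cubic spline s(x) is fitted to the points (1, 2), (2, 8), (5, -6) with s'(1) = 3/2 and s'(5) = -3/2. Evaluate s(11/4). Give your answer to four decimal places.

Let m_i = s''(x_i). Step sizes h_i = 1, 3; slopes of the chords Δ_i = (y_(i+1) - y_i)/h_i = 6, -14/3.
  1·m_0 + 8·m_1 + 3·m_2 = 6(Δ_1 - Δ_0) = -64
Clamped end conditions give two more equations: 2h_0·m_0 + h_0·m_1 = 6(Δ_0 - s'(1)) = 27 and h_1·m_1 + 2h_1·m_2 = 6(s'(5) - Δ_1) = 19.
Solving: m_0 = 83/4, m_1 = -29/2, m_2 = 125/12.
On [2, 5], s(x) = 8 + 37/8·(x - 2) - 29/4·(x - 2)² + 299/216·(x - 2)³.
With (x - 2) = 3/4: s(11/4) = 4083/512.

7.9746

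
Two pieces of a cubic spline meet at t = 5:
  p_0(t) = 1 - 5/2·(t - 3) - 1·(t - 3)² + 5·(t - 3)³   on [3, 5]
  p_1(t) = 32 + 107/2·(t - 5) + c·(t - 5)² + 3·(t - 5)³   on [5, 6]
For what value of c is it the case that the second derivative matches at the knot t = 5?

p_0''(t) = -2 + 30·(t - 3), so p_0''(5) = 58. On the right, p_1''(5) = 2c, so c = 29.

29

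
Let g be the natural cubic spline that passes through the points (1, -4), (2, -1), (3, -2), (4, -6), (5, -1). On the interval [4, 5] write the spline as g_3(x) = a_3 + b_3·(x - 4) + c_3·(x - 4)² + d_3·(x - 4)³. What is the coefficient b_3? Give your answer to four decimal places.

Write σ_i for g''(x_i). With h_i = 1, 1, 1, 1 and divided differences Δ_i = 3, -1, -4, 5, the continuity of g' gives the tridiagonal system
  1·σ_0 + 4·σ_1 + 1·σ_2 = 6(Δ_1 - Δ_0) = -24
  1·σ_1 + 4·σ_2 + 1·σ_3 = 6(Δ_2 - Δ_1) = -18
  1·σ_2 + 4·σ_3 + 1·σ_4 = 6(Δ_3 - Δ_2) = 54
Natural end conditions: σ_0 = σ_4 = 0.
Forward elimination and back-substitution give σ_0 = 0, σ_1 = -117/28, σ_2 = -51/7, σ_3 = 429/28, σ_4 = 0.
On [4, 5], with g_3(x) = a_3 + b_3·(x - 4) + c_3·(x - 4)² + d_3·(x - 4)³: c_3 = σ_3/2 = 429/56, d_3 = (σ_4 - σ_3)/(6h_3) = -143/56, b_3 = Δ_3 - h_3(2σ_3 + σ_4)/6 = -3/28.

-0.1071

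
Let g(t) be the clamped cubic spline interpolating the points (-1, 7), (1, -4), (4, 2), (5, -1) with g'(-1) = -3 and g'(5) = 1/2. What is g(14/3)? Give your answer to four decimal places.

Put M_i = g'' at the i-th knot. Here h = (2, 3, 1) and Δ = (-11/2, 2, -3), so the interior equations h_(i-1)·M_(i-1) + 2(h_(i-1)+h_i)·M_i + h_i·M_(i+1) = 6(Δ_i − Δ_(i-1)) read
  2·M_0 + 10·M_1 + 3·M_2 = 6(Δ_1 - Δ_0) = 45
  3·M_1 + 8·M_2 + 1·M_3 = 6(Δ_2 - Δ_1) = -30
Clamped end conditions give two more equations: 2h_0·M_0 + h_0·M_1 = 6(Δ_0 - g'(-1)) = -15 and h_2·M_2 + 2h_2·M_3 = 6(g'(5) - Δ_2) = 21.
Solving: M_0 = -106/13, M_1 = 229/26, M_2 = -116/13, M_3 = 389/26.
On [4, 5], g(t) = 2 - 131/52·(t - 4) - 58/13·(t - 4)² + 207/52·(t - 4)³.
With (t - 4) = 2/3: g(14/3) = -113/234.

-0.4829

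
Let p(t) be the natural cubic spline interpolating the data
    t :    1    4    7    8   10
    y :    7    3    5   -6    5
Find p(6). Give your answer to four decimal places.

Let M_i = p''(x_i). Step sizes h_i = 3, 3, 1, 2; slopes of the chords Δ_i = (y_(i+1) - y_i)/h_i = -4/3, 2/3, -11, 11/2.
  3·M_0 + 12·M_1 + 3·M_2 = 6(Δ_1 - Δ_0) = 12
  3·M_1 + 8·M_2 + 1·M_3 = 6(Δ_2 - Δ_1) = -70
  1·M_2 + 6·M_3 + 2·M_4 = 6(Δ_3 - Δ_2) = 99
Natural end conditions: M_0 = M_4 = 0.
Solving the tridiagonal system: M_0 = 0, M_1 = 707/170, M_2 = -1074/85, M_3 = 3163/170, M_4 = 0.
On [4, 7], p(t) = 3 + 1441/510·(t - 4) + 707/340·(t - 4)² - 571/612·(t - 4)³.
With (t - 4) = 2: p(6) = 7271/765.

9.5046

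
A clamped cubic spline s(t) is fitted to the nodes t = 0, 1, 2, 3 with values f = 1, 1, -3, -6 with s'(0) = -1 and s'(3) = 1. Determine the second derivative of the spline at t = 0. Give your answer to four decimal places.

Let m_i = s''(x_i). Step sizes h_i = 1, 1, 1; slopes of the chords Δ_i = (y_(i+1) - y_i)/h_i = 0, -4, -3.
  1·m_0 + 4·m_1 + 1·m_2 = 6(Δ_1 - Δ_0) = -24
  1·m_1 + 4·m_2 + 1·m_3 = 6(Δ_2 - Δ_1) = 6
Clamped end conditions give two more equations: 2h_0·m_0 + h_0·m_1 = 6(Δ_0 - s'(0)) = 6 and h_2·m_2 + 2h_2·m_3 = 6(s'(3) - Δ_2) = 24.
Solving: m_0 = 104/15, m_1 = -118/15, m_2 = 8/15, m_3 = 176/15.

6.9333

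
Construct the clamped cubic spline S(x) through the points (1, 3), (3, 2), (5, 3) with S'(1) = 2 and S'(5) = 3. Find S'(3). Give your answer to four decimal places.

-1.2500

Put m_i = S'' at the i-th knot. Here h = (2, 2) and Δ = (-1/2, 1/2), so the interior equations h_(i-1)·m_(i-1) + 2(h_(i-1)+h_i)·m_i + h_i·m_(i+1) = 6(Δ_i − Δ_(i-1)) read
  2·m_0 + 8·m_1 + 2·m_2 = 6(Δ_1 - Δ_0) = 6
Clamped end conditions give two more equations: 2h_0·m_0 + h_0·m_1 = 6(Δ_0 - S'(1)) = -15 and h_1·m_1 + 2h_1·m_2 = 6(S'(5) - Δ_1) = 15.
Solving: m_0 = -17/4, m_1 = 1, m_2 = 13/4.
On [3, 5], S'(x) = b_1 + 2c_1·(x - 3) + 3d_1·(x - 3)² with b_1 = Δ_1 - h_1(2m_1 + m_2)/6 = -5/4, c_1 = m_1/2 = 1/2, d_1 = (m_2 - m_1)/(6h_1) = 3/16. So S'(3) = -5/4.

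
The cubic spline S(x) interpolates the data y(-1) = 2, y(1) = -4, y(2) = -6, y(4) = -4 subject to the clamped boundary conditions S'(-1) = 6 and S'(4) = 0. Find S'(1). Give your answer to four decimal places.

-4.5000

With M_i denoting the second derivative at x_i, h_i = 2, 1, 2, and Δ_i = (y_(i+1) − y_i)/h_i = -3, -2, 1:
  2·M_0 + 6·M_1 + 1·M_2 = 6(Δ_1 - Δ_0) = 6
  1·M_1 + 6·M_2 + 2·M_3 = 6(Δ_2 - Δ_1) = 18
Clamped end conditions give two more equations: 2h_0·M_0 + h_0·M_1 = 6(Δ_0 - S'(-1)) = -54 and h_2·M_2 + 2h_2·M_3 = 6(S'(4) - Δ_2) = -6.
Hence M_0 = -33/2, M_1 = 6, M_2 = 3, M_3 = -3.
On [1, 2], S'(x) = b_1 + 2c_1·(x - 1) + 3d_1·(x - 1)² with b_1 = Δ_1 - h_1(2M_1 + M_2)/6 = -9/2, c_1 = M_1/2 = 3, d_1 = (M_2 - M_1)/(6h_1) = -1/2. So S'(1) = -9/2.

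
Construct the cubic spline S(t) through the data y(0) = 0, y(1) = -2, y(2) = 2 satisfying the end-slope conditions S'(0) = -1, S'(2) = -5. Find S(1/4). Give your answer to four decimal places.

Put M_i = S'' at the i-th knot. Here h = (1, 1) and Δ = (-2, 4), so the interior equations h_(i-1)·M_(i-1) + 2(h_(i-1)+h_i)·M_i + h_i·M_(i+1) = 6(Δ_i − Δ_(i-1)) read
  1·M_0 + 4·M_1 + 1·M_2 = 6(Δ_1 - Δ_0) = 36
Clamped end conditions give two more equations: 2h_0·M_0 + h_0·M_1 = 6(Δ_0 - S'(0)) = -6 and h_1·M_1 + 2h_1·M_2 = 6(S'(2) - Δ_1) = -54.
Forward elimination and back-substitution give M_0 = -14, M_1 = 22, M_2 = -38.
On [0, 1], S(t) = 0 - 1·t - 7·t² + 6·t³.
With t = 1/4: S(1/4) = -19/32.

-0.5938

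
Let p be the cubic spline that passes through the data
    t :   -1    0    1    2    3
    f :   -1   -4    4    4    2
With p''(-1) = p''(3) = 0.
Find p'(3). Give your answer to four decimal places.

-1.7679

With σ_i denoting the second derivative at x_i, h_i = 1, 1, 1, 1, and Δ_i = (y_(i+1) − y_i)/h_i = -3, 8, 0, -2:
  1·σ_0 + 4·σ_1 + 1·σ_2 = 6(Δ_1 - Δ_0) = 66
  1·σ_1 + 4·σ_2 + 1·σ_3 = 6(Δ_2 - Δ_1) = -48
  1·σ_2 + 4·σ_3 + 1·σ_4 = 6(Δ_3 - Δ_2) = -12
Natural end conditions: σ_0 = σ_4 = 0.
Solving the tridiagonal system: σ_0 = 0, σ_1 = 585/28, σ_2 = -123/7, σ_3 = 39/28, σ_4 = 0.
On [2, 3], p'(t) = b_3 + 2c_3·(t - 2) + 3d_3·(t - 2)² with b_3 = Δ_3 - h_3(2σ_3 + σ_4)/6 = -69/28, c_3 = σ_3/2 = 39/56, d_3 = (σ_4 - σ_3)/(6h_3) = -13/56. So p'(3) = -99/56.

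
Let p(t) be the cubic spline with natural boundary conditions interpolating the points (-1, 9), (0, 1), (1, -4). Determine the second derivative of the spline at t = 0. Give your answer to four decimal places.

4.5000

With σ_i denoting the second derivative at x_i, h_i = 1, 1, and Δ_i = (y_(i+1) − y_i)/h_i = -8, -5:
  1·σ_0 + 4·σ_1 + 1·σ_2 = 6(Δ_1 - Δ_0) = 18
Natural end conditions: σ_0 = σ_2 = 0.
Solving the tridiagonal system: σ_0 = 0, σ_1 = 9/2, σ_2 = 0.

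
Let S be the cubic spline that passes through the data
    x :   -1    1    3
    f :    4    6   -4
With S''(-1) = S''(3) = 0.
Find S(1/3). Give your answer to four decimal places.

Let M_i = S''(x_i). Step sizes h_i = 2, 2; slopes of the chords Δ_i = (y_(i+1) - y_i)/h_i = 1, -5.
  2·M_0 + 8·M_1 + 2·M_2 = 6(Δ_1 - Δ_0) = -36
Natural end conditions: M_0 = M_2 = 0.
Solving: M_0 = 0, M_1 = -9/2, M_2 = 0.
On [-1, 1], S(x) = 4 + 5/2·(x + 1) + 0·(x + 1)² - 3/8·(x + 1)³.
With (x + 1) = 4/3: S(1/3) = 58/9.

6.4444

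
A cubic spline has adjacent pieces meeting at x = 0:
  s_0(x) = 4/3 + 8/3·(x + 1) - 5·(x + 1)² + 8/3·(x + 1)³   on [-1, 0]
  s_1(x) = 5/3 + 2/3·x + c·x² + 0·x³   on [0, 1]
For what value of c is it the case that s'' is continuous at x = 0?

s_0''(x) = -10 + 16·(x + 1), so s_0''(0) = 6. On the right, s_1''(0) = 2c, so c = 3.

3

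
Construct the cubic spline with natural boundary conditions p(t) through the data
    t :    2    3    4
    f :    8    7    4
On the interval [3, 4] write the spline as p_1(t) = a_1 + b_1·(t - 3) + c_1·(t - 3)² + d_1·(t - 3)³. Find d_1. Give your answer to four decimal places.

0.5000

Let σ_i = p''(x_i). Step sizes h_i = 1, 1; slopes of the chords Δ_i = (y_(i+1) - y_i)/h_i = -1, -3.
  1·σ_0 + 4·σ_1 + 1·σ_2 = 6(Δ_1 - Δ_0) = -12
Natural end conditions: σ_0 = σ_2 = 0.
Forward elimination and back-substitution give σ_0 = 0, σ_1 = -3, σ_2 = 0.
On [3, 4], with p_1(t) = a_1 + b_1·(t - 3) + c_1·(t - 3)² + d_1·(t - 3)³: c_1 = σ_1/2 = -3/2, d_1 = (σ_2 - σ_1)/(6h_1) = 1/2, b_1 = Δ_1 - h_1(2σ_1 + σ_2)/6 = -2.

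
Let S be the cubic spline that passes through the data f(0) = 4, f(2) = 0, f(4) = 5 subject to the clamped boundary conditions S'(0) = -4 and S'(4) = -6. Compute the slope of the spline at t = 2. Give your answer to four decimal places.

Put M_i = S'' at the i-th knot. Here h = (2, 2) and Δ = (-2, 5/2), so the interior equations h_(i-1)·M_(i-1) + 2(h_(i-1)+h_i)·M_i + h_i·M_(i+1) = 6(Δ_i − Δ_(i-1)) read
  2·M_0 + 8·M_1 + 2·M_2 = 6(Δ_1 - Δ_0) = 27
Clamped end conditions give two more equations: 2h_0·M_0 + h_0·M_1 = 6(Δ_0 - S'(0)) = 12 and h_1·M_1 + 2h_1·M_2 = 6(S'(4) - Δ_1) = -51.
Solving the tridiagonal system: M_0 = -7/8, M_1 = 31/4, M_2 = -133/8.
On [2, 4], S'(t) = b_1 + 2c_1·(t - 2) + 3d_1·(t - 2)² with b_1 = Δ_1 - h_1(2M_1 + M_2)/6 = 23/8, c_1 = M_1/2 = 31/8, d_1 = (M_2 - M_1)/(6h_1) = -65/32. So S'(2) = 23/8.

2.8750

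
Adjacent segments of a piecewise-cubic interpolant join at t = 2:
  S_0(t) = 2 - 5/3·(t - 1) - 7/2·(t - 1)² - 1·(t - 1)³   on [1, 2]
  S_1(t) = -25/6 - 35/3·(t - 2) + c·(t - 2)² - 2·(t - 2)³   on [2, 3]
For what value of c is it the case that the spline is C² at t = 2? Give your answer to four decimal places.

S_0''(t) = -7 - 6·(t - 1), so S_0''(2) = -13. On the right, S_1''(2) = 2c, so c = -13/2.

-6.5000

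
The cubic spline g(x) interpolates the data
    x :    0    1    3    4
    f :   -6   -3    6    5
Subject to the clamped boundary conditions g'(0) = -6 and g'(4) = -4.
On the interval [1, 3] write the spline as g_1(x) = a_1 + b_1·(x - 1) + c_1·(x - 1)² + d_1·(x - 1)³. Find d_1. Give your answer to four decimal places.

Let M_i = g''(x_i). Step sizes h_i = 1, 2, 1; slopes of the chords Δ_i = (y_(i+1) - y_i)/h_i = 3, 9/2, -1.
  1·M_0 + 6·M_1 + 2·M_2 = 6(Δ_1 - Δ_0) = 9
  2·M_1 + 6·M_2 + 1·M_3 = 6(Δ_2 - Δ_1) = -33
Clamped end conditions give two more equations: 2h_0·M_0 + h_0·M_1 = 6(Δ_0 - g'(0)) = 54 and h_2·M_2 + 2h_2·M_3 = 6(g'(4) - Δ_2) = -18.
Forward elimination and back-substitution give M_0 = 979/35, M_1 = -68/35, M_2 = -128/35, M_3 = -251/35.
On [1, 3], with g_1(x) = a_1 + b_1·(x - 1) + c_1·(x - 1)² + d_1·(x - 1)³: c_1 = M_1/2 = -34/35, d_1 = (M_2 - M_1)/(6h_1) = -1/7, b_1 = Δ_1 - h_1(2M_1 + M_2)/6 = 491/70.

-0.1429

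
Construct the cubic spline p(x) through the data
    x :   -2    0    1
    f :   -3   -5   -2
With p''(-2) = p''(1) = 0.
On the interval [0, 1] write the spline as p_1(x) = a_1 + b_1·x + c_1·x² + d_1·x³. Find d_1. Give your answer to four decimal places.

Put M_i = p'' at the i-th knot. Here h = (2, 1) and Δ = (-1, 3), so the interior equations h_(i-1)·M_(i-1) + 2(h_(i-1)+h_i)·M_i + h_i·M_(i+1) = 6(Δ_i − Δ_(i-1)) read
  2·M_0 + 6·M_1 + 1·M_2 = 6(Δ_1 - Δ_0) = 24
Natural end conditions: M_0 = M_2 = 0.
Hence M_0 = 0, M_1 = 4, M_2 = 0.
On [0, 1], with p_1(x) = a_1 + b_1·x + c_1·x² + d_1·x³: c_1 = M_1/2 = 2, d_1 = (M_2 - M_1)/(6h_1) = -2/3, b_1 = Δ_1 - h_1(2M_1 + M_2)/6 = 5/3.

-0.6667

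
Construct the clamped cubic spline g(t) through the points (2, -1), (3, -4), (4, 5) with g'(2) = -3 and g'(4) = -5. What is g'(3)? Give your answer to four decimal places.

6.5000

With σ_i denoting the second derivative at x_i, h_i = 1, 1, and Δ_i = (y_(i+1) − y_i)/h_i = -3, 9:
  1·σ_0 + 4·σ_1 + 1·σ_2 = 6(Δ_1 - Δ_0) = 72
Clamped end conditions give two more equations: 2h_0·σ_0 + h_0·σ_1 = 6(Δ_0 - g'(2)) = 0 and h_1·σ_1 + 2h_1·σ_2 = 6(g'(4) - Δ_1) = -84.
Solving the tridiagonal system: σ_0 = -19, σ_1 = 38, σ_2 = -61.
On [3, 4], g'(t) = b_1 + 2c_1·(t - 3) + 3d_1·(t - 3)² with b_1 = Δ_1 - h_1(2σ_1 + σ_2)/6 = 13/2, c_1 = σ_1/2 = 19, d_1 = (σ_2 - σ_1)/(6h_1) = -33/2. So g'(3) = 13/2.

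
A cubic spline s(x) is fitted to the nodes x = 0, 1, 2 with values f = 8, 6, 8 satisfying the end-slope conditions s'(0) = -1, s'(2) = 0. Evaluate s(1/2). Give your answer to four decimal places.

Let M_i = s''(x_i). Step sizes h_i = 1, 1; slopes of the chords Δ_i = (y_(i+1) - y_i)/h_i = -2, 2.
  1·M_0 + 4·M_1 + 1·M_2 = 6(Δ_1 - Δ_0) = 24
Clamped end conditions give two more equations: 2h_0·M_0 + h_0·M_1 = 6(Δ_0 - s'(0)) = -6 and h_1·M_1 + 2h_1·M_2 = 6(s'(2) - Δ_1) = -12.
Solving the tridiagonal system: M_0 = -17/2, M_1 = 11, M_2 = -23/2.
On [0, 1], s(x) = 8 - 1·x - 17/4·x² + 13/4·x³.
With x = 1/2: s(1/2) = 219/32.

6.8438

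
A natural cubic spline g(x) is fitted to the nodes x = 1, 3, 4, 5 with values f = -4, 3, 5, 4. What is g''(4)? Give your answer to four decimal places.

Write m_i for g''(x_i). With h_i = 2, 1, 1 and divided differences Δ_i = 7/2, 2, -1, the continuity of g' gives the tridiagonal system
  2·m_0 + 6·m_1 + 1·m_2 = 6(Δ_1 - Δ_0) = -9
  1·m_1 + 4·m_2 + 1·m_3 = 6(Δ_2 - Δ_1) = -18
Natural end conditions: m_0 = m_3 = 0.
Solving the tridiagonal system: m_0 = 0, m_1 = -18/23, m_2 = -99/23, m_3 = 0.

-4.3043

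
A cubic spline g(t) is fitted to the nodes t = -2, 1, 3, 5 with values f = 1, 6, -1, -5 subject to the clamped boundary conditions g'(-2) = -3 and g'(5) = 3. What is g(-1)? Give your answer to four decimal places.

Write σ_i for g''(x_i). With h_i = 3, 2, 2 and divided differences Δ_i = 5/3, -7/2, -2, the continuity of g' gives the tridiagonal system
  3·σ_0 + 10·σ_1 + 2·σ_2 = 6(Δ_1 - Δ_0) = -31
  2·σ_1 + 8·σ_2 + 2·σ_3 = 6(Δ_2 - Δ_1) = 9
Clamped end conditions give two more equations: 2h_0·σ_0 + h_0·σ_1 = 6(Δ_0 - g'(-2)) = 28 and h_2·σ_2 + 2h_2·σ_3 = 6(g'(5) - Δ_2) = 30.
Hence σ_0 = 821/111, σ_1 = -202/37, σ_2 = 26/37, σ_3 = 529/74.
On [-2, 1], g(t) = 1 - 3·(t + 2) + 821/222·(t + 2)² - 1427/1998·(t + 2)³.
With (t + 2) = 1: g(-1) = 983/999.

0.9840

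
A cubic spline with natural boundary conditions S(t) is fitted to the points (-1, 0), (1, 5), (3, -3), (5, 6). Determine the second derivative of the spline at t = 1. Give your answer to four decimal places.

-6.9000

With σ_i denoting the second derivative at x_i, h_i = 2, 2, 2, and Δ_i = (y_(i+1) − y_i)/h_i = 5/2, -4, 9/2:
  2·σ_0 + 8·σ_1 + 2·σ_2 = 6(Δ_1 - Δ_0) = -39
  2·σ_1 + 8·σ_2 + 2·σ_3 = 6(Δ_2 - Δ_1) = 51
Natural end conditions: σ_0 = σ_3 = 0.
Solving the tridiagonal system: σ_0 = 0, σ_1 = -69/10, σ_2 = 81/10, σ_3 = 0.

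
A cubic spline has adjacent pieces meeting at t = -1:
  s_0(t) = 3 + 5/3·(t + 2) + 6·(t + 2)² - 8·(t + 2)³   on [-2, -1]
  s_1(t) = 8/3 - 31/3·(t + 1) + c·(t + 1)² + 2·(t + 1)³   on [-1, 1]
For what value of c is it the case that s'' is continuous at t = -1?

-18

s_0''(t) = 12 - 48·(t + 2), so s_0''(-1) = -36. On the right, s_1''(-1) = 2c, so c = -18.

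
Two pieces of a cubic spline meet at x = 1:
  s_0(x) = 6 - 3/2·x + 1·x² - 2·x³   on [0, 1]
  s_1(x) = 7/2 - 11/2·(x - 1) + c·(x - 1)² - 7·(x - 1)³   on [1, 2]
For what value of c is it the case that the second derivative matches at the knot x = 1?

s_0''(x) = 2 - 12·x, so s_0''(1) = -10. On the right, s_1''(1) = 2c, so c = -5.

-5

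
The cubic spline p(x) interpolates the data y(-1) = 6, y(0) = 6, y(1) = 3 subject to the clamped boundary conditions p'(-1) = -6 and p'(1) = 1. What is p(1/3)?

With M_i denoting the second derivative at x_i, h_i = 1, 1, and Δ_i = (y_(i+1) − y_i)/h_i = 0, -3:
  1·M_0 + 4·M_1 + 1·M_2 = 6(Δ_1 - Δ_0) = -18
Clamped end conditions give two more equations: 2h_0·M_0 + h_0·M_1 = 6(Δ_0 - p'(-1)) = 36 and h_1·M_1 + 2h_1·M_2 = 6(p'(1) - Δ_1) = 24.
Solving: M_0 = 26, M_1 = -16, M_2 = 20.
On [0, 1], p(x) = 6 - 1·x - 8·x² + 6·x³.
With x = 1/3: p(1/3) = 5.

5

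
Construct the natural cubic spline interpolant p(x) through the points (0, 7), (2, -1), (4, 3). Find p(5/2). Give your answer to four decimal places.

With M_i denoting the second derivative at x_i, h_i = 2, 2, and Δ_i = (y_(i+1) − y_i)/h_i = -4, 2:
  2·M_0 + 8·M_1 + 2·M_2 = 6(Δ_1 - Δ_0) = 36
Natural end conditions: M_0 = M_2 = 0.
Solving: M_0 = 0, M_1 = 9/2, M_2 = 0.
On [2, 4], p(x) = -1 - 1·(x - 2) + 9/4·(x - 2)² - 3/8·(x - 2)³.
With (x - 2) = 1/2: p(5/2) = -63/64.

-0.9844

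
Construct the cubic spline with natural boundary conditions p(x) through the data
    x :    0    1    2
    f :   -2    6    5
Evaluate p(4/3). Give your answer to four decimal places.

6.5000

With m_i denoting the second derivative at x_i, h_i = 1, 1, and Δ_i = (y_(i+1) − y_i)/h_i = 8, -1:
  1·m_0 + 4·m_1 + 1·m_2 = 6(Δ_1 - Δ_0) = -54
Natural end conditions: m_0 = m_2 = 0.
Forward elimination and back-substitution give m_0 = 0, m_1 = -27/2, m_2 = 0.
On [1, 2], p(x) = 6 + 7/2·(x - 1) - 27/4·(x - 1)² + 9/4·(x - 1)³.
With (x - 1) = 1/3: p(4/3) = 13/2.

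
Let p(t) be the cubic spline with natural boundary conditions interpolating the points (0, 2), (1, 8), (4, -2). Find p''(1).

Let M_i = p''(x_i). Step sizes h_i = 1, 3; slopes of the chords Δ_i = (y_(i+1) - y_i)/h_i = 6, -10/3.
  1·M_0 + 8·M_1 + 3·M_2 = 6(Δ_1 - Δ_0) = -56
Natural end conditions: M_0 = M_2 = 0.
Hence M_0 = 0, M_1 = -7, M_2 = 0.

-7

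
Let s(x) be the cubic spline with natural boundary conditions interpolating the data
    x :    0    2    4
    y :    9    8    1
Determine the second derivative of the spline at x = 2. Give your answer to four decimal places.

-2.2500

Write M_i for s''(x_i). With h_i = 2, 2 and divided differences Δ_i = -1/2, -7/2, the continuity of s' gives the tridiagonal system
  2·M_0 + 8·M_1 + 2·M_2 = 6(Δ_1 - Δ_0) = -18
Natural end conditions: M_0 = M_2 = 0.
Forward elimination and back-substitution give M_0 = 0, M_1 = -9/4, M_2 = 0.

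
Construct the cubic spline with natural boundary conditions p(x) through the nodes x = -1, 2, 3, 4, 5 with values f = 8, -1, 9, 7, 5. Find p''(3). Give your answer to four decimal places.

-22.5517

Put m_i = p'' at the i-th knot. Here h = (3, 1, 1, 1) and Δ = (-3, 10, -2, -2), so the interior equations h_(i-1)·m_(i-1) + 2(h_(i-1)+h_i)·m_i + h_i·m_(i+1) = 6(Δ_i − Δ_(i-1)) read
  3·m_0 + 8·m_1 + 1·m_2 = 6(Δ_1 - Δ_0) = 78
  1·m_1 + 4·m_2 + 1·m_3 = 6(Δ_2 - Δ_1) = -72
  1·m_2 + 4·m_3 + 1·m_4 = 6(Δ_3 - Δ_2) = 0
Natural end conditions: m_0 = m_4 = 0.
Forward elimination and back-substitution give m_0 = 0, m_1 = 729/58, m_2 = -654/29, m_3 = 327/58, m_4 = 0.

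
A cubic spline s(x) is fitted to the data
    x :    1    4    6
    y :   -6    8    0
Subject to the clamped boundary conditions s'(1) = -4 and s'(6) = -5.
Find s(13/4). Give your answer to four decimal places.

With m_i denoting the second derivative at x_i, h_i = 3, 2, and Δ_i = (y_(i+1) − y_i)/h_i = 14/3, -4:
  3·m_0 + 10·m_1 + 2·m_2 = 6(Δ_1 - Δ_0) = -52
Clamped end conditions give two more equations: 2h_0·m_0 + h_0·m_1 = 6(Δ_0 - s'(1)) = 52 and h_1·m_1 + 2h_1·m_2 = 6(s'(6) - Δ_1) = -6.
Solving: m_0 = 41/3, m_1 = -10, m_2 = 7/2.
On [1, 4], s(x) = -6 - 4·(x - 1) + 41/6·(x - 1)² - 71/54·(x - 1)³.
With (x - 1) = 9/4: s(13/4) = 591/128.

4.6172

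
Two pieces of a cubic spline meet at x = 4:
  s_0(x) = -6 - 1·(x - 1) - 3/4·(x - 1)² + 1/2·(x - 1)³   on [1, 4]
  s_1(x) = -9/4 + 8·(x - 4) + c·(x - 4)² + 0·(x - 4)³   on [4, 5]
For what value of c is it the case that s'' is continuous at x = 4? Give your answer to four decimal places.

3.7500

s_0''(x) = -3/2 + 3·(x - 1), so s_0''(4) = 15/2. On the right, s_1''(4) = 2c, so c = 15/4.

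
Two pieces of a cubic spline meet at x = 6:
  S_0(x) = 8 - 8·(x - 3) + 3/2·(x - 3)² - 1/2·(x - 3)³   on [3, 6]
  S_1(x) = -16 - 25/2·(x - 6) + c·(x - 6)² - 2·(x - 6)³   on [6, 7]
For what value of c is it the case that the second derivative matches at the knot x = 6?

-3

S_0''(x) = 3 - 3·(x - 3), so S_0''(6) = -6. On the right, S_1''(6) = 2c, so c = -3.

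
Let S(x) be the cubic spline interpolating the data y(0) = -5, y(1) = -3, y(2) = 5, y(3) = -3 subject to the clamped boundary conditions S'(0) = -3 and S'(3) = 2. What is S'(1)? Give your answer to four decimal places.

8.9333

Let m_i = S''(x_i). Step sizes h_i = 1, 1, 1; slopes of the chords Δ_i = (y_(i+1) - y_i)/h_i = 2, 8, -8.
  1·m_0 + 4·m_1 + 1·m_2 = 6(Δ_1 - Δ_0) = 36
  1·m_1 + 4·m_2 + 1·m_3 = 6(Δ_2 - Δ_1) = -96
Clamped end conditions give two more equations: 2h_0·m_0 + h_0·m_1 = 6(Δ_0 - S'(0)) = 30 and h_2·m_2 + 2h_2·m_3 = 6(S'(3) - Δ_2) = 60.
Solving: m_0 = 92/15, m_1 = 266/15, m_2 = -616/15, m_3 = 758/15.
On [1, 2], S'(x) = b_1 + 2c_1·(x - 1) + 3d_1·(x - 1)² with b_1 = Δ_1 - h_1(2m_1 + m_2)/6 = 134/15, c_1 = m_1/2 = 133/15, d_1 = (m_2 - m_1)/(6h_1) = -49/5. So S'(1) = 134/15.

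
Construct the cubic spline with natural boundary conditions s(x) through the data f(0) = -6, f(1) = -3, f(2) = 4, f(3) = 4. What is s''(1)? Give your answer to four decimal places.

9.2000

Let σ_i = s''(x_i). Step sizes h_i = 1, 1, 1; slopes of the chords Δ_i = (y_(i+1) - y_i)/h_i = 3, 7, 0.
  1·σ_0 + 4·σ_1 + 1·σ_2 = 6(Δ_1 - Δ_0) = 24
  1·σ_1 + 4·σ_2 + 1·σ_3 = 6(Δ_2 - Δ_1) = -42
Natural end conditions: σ_0 = σ_3 = 0.
Forward elimination and back-substitution give σ_0 = 0, σ_1 = 46/5, σ_2 = -64/5, σ_3 = 0.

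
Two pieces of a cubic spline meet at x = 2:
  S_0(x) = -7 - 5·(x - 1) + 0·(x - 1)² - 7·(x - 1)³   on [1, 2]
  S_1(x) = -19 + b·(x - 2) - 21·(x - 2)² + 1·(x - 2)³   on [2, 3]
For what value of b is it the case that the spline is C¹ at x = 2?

-26

S_0'(x) = -5 + 0·(x - 1) - 21·(x - 1)², so S_0'(2) = -26. On the right, S_1'(2) = b, so b = -26.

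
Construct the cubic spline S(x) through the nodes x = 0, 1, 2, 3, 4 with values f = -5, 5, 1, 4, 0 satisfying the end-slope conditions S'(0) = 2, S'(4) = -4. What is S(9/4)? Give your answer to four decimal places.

Put σ_i = S'' at the i-th knot. Here h = (1, 1, 1, 1) and Δ = (10, -4, 3, -4), so the interior equations h_(i-1)·σ_(i-1) + 2(h_(i-1)+h_i)·σ_i + h_i·σ_(i+1) = 6(Δ_i − Δ_(i-1)) read
  1·σ_0 + 4·σ_1 + 1·σ_2 = 6(Δ_1 - Δ_0) = -84
  1·σ_1 + 4·σ_2 + 1·σ_3 = 6(Δ_2 - Δ_1) = 42
  1·σ_2 + 4·σ_3 + 1·σ_4 = 6(Δ_3 - Δ_2) = -42
Clamped end conditions give two more equations: 2h_0·σ_0 + h_0·σ_1 = 6(Δ_0 - S'(0)) = 48 and h_3·σ_3 + 2h_3·σ_4 = 6(S'(4) - Δ_3) = 0.
Forward elimination and back-substitution give σ_0 = 1203/28, σ_1 = -531/14, σ_2 = 99/4, σ_3 = -267/14, σ_4 = 267/28.
On [2, 3], S(x) = 1 - 29/14·(x - 2) + 99/8·(x - 2)² - 409/56·(x - 2)³.
With (x - 2) = 1/4: S(9/4) = 4091/3584.

1.1415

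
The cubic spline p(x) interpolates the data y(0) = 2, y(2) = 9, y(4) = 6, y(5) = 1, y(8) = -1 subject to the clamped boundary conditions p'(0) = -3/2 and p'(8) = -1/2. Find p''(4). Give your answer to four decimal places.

Write M_i for p''(x_i). With h_i = 2, 2, 1, 3 and divided differences Δ_i = 7/2, -3/2, -5, -2/3, the continuity of p' gives the tridiagonal system
  2·M_0 + 8·M_1 + 2·M_2 = 6(Δ_1 - Δ_0) = -30
  2·M_1 + 6·M_2 + 1·M_3 = 6(Δ_2 - Δ_1) = -21
  1·M_2 + 8·M_3 + 3·M_4 = 6(Δ_3 - Δ_2) = 26
Clamped end conditions give two more equations: 2h_0·M_0 + h_0·M_1 = 6(Δ_0 - p'(0)) = 30 and h_3·M_3 + 2h_3·M_4 = 6(p'(8) - Δ_3) = 1.
Solving the tridiagonal system: M_0 = 831/80, M_1 = -231/40, M_2 = -183/80, M_3 = 171/40, M_4 = -473/240.

-2.2875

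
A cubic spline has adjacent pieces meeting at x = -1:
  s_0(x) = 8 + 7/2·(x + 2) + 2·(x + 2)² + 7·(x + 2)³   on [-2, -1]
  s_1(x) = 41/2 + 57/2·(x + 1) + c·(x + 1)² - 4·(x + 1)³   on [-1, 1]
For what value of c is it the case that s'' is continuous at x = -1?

23

s_0''(x) = 4 + 42·(x + 2), so s_0''(-1) = 46. On the right, s_1''(-1) = 2c, so c = 23.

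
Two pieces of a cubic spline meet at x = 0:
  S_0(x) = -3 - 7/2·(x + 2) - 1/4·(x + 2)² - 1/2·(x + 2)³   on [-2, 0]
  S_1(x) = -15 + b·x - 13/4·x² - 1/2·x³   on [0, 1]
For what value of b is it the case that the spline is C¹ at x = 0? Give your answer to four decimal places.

S_0'(x) = -7/2 - 1/2·(x + 2) - 3/2·(x + 2)², so S_0'(0) = -21/2. On the right, S_1'(0) = b, so b = -21/2.

-10.5000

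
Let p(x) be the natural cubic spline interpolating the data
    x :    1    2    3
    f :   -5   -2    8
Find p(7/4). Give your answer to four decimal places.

With m_i denoting the second derivative at x_i, h_i = 1, 1, and Δ_i = (y_(i+1) − y_i)/h_i = 3, 10:
  1·m_0 + 4·m_1 + 1·m_2 = 6(Δ_1 - Δ_0) = 42
Natural end conditions: m_0 = m_2 = 0.
Forward elimination and back-substitution give m_0 = 0, m_1 = 21/2, m_2 = 0.
On [1, 2], p(x) = -5 + 5/4·(x - 1) + 0·(x - 1)² + 7/4·(x - 1)³.
With (x - 1) = 3/4: p(7/4) = -851/256.

-3.3242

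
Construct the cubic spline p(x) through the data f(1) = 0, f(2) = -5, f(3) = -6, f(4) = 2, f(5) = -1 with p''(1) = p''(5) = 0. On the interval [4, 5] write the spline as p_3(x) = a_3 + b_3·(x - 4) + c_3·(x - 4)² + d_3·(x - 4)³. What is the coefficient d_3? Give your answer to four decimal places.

Let m_i = p''(x_i). Step sizes h_i = 1, 1, 1, 1; slopes of the chords Δ_i = (y_(i+1) - y_i)/h_i = -5, -1, 8, -3.
  1·m_0 + 4·m_1 + 1·m_2 = 6(Δ_1 - Δ_0) = 24
  1·m_1 + 4·m_2 + 1·m_3 = 6(Δ_2 - Δ_1) = 54
  1·m_2 + 4·m_3 + 1·m_4 = 6(Δ_3 - Δ_2) = -66
Natural end conditions: m_0 = m_4 = 0.
Solving: m_0 = 0, m_1 = 39/28, m_2 = 129/7, m_3 = -591/28, m_4 = 0.
On [4, 5], with p_3(x) = a_3 + b_3·(x - 4) + c_3·(x - 4)² + d_3·(x - 4)³: c_3 = m_3/2 = -591/56, d_3 = (m_4 - m_3)/(6h_3) = 197/56, b_3 = Δ_3 - h_3(2m_3 + m_4)/6 = 113/28.

3.5179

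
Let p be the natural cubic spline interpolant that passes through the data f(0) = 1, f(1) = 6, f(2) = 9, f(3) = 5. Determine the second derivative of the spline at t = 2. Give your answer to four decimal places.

-10.4000

Put M_i = p'' at the i-th knot. Here h = (1, 1, 1) and Δ = (5, 3, -4), so the interior equations h_(i-1)·M_(i-1) + 2(h_(i-1)+h_i)·M_i + h_i·M_(i+1) = 6(Δ_i − Δ_(i-1)) read
  1·M_0 + 4·M_1 + 1·M_2 = 6(Δ_1 - Δ_0) = -12
  1·M_1 + 4·M_2 + 1·M_3 = 6(Δ_2 - Δ_1) = -42
Natural end conditions: M_0 = M_3 = 0.
Hence M_0 = 0, M_1 = -2/5, M_2 = -52/5, M_3 = 0.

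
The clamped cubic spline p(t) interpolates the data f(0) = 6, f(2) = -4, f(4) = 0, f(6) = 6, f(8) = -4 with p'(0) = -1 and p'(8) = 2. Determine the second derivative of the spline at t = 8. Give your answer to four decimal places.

With M_i denoting the second derivative at x_i, h_i = 2, 2, 2, 2, and Δ_i = (y_(i+1) − y_i)/h_i = -5, 2, 3, -5:
  2·M_0 + 8·M_1 + 2·M_2 = 6(Δ_1 - Δ_0) = 42
  2·M_1 + 8·M_2 + 2·M_3 = 6(Δ_2 - Δ_1) = 6
  2·M_2 + 8·M_3 + 2·M_4 = 6(Δ_3 - Δ_2) = -48
Clamped end conditions give two more equations: 2h_0·M_0 + h_0·M_1 = 6(Δ_0 - p'(0)) = -24 and h_3·M_3 + 2h_3·M_4 = 6(p'(8) - Δ_3) = 42.
Forward elimination and back-substitution give M_0 = -135/14, M_1 = 51/7, M_2 = 3/2, M_3 = -72/7, M_4 = 219/14.

15.6429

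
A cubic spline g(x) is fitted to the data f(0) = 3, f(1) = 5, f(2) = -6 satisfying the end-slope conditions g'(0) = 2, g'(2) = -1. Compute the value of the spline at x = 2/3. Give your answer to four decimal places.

Let m_i = g''(x_i). Step sizes h_i = 1, 1; slopes of the chords Δ_i = (y_(i+1) - y_i)/h_i = 2, -11.
  1·m_0 + 4·m_1 + 1·m_2 = 6(Δ_1 - Δ_0) = -78
Clamped end conditions give two more equations: 2h_0·m_0 + h_0·m_1 = 6(Δ_0 - g'(0)) = 0 and h_1·m_1 + 2h_1·m_2 = 6(g'(2) - Δ_1) = 60.
Solving the tridiagonal system: m_0 = 18, m_1 = -36, m_2 = 48.
On [0, 1], g(x) = 3 + 2·x + 9·x² - 9·x³.
With x = 2/3: g(2/3) = 17/3.

5.6667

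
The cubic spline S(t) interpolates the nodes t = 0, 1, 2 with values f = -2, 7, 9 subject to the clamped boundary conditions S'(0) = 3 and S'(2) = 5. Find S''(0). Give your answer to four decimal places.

29.5000

Let M_i = S''(x_i). Step sizes h_i = 1, 1; slopes of the chords Δ_i = (y_(i+1) - y_i)/h_i = 9, 2.
  1·M_0 + 4·M_1 + 1·M_2 = 6(Δ_1 - Δ_0) = -42
Clamped end conditions give two more equations: 2h_0·M_0 + h_0·M_1 = 6(Δ_0 - S'(0)) = 36 and h_1·M_1 + 2h_1·M_2 = 6(S'(2) - Δ_1) = 18.
Hence M_0 = 59/2, M_1 = -23, M_2 = 41/2.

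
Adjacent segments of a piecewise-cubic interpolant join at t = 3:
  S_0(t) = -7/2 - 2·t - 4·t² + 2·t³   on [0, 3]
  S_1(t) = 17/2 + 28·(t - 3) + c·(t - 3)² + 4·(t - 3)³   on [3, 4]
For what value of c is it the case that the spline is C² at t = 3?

14

S_0''(t) = -8 + 12·t, so S_0''(3) = 28. On the right, S_1''(3) = 2c, so c = 14.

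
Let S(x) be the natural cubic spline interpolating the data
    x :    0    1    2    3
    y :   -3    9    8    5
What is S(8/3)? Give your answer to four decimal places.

5.9012

Let M_i = S''(x_i). Step sizes h_i = 1, 1, 1; slopes of the chords Δ_i = (y_(i+1) - y_i)/h_i = 12, -1, -3.
  1·M_0 + 4·M_1 + 1·M_2 = 6(Δ_1 - Δ_0) = -78
  1·M_1 + 4·M_2 + 1·M_3 = 6(Δ_2 - Δ_1) = -12
Natural end conditions: M_0 = M_3 = 0.
Forward elimination and back-substitution give M_0 = 0, M_1 = -20, M_2 = 2, M_3 = 0.
On [2, 3], S(x) = 8 - 11/3·(x - 2) + 1·(x - 2)² - 1/3·(x - 2)³.
With (x - 2) = 2/3: S(8/3) = 478/81.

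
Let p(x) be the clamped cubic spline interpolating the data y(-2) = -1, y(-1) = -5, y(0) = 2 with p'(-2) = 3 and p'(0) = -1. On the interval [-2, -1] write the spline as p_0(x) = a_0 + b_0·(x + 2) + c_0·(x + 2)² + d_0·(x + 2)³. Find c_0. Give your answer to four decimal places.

Let M_i = p''(x_i). Step sizes h_i = 1, 1; slopes of the chords Δ_i = (y_(i+1) - y_i)/h_i = -4, 7.
  1·M_0 + 4·M_1 + 1·M_2 = 6(Δ_1 - Δ_0) = 66
Clamped end conditions give two more equations: 2h_0·M_0 + h_0·M_1 = 6(Δ_0 - p'(-2)) = -42 and h_1·M_1 + 2h_1·M_2 = 6(p'(0) - Δ_1) = -48.
Solving: M_0 = -79/2, M_1 = 37, M_2 = -85/2.
On [-2, -1], with p_0(x) = a_0 + b_0·(x + 2) + c_0·(x + 2)² + d_0·(x + 2)³: c_0 = M_0/2 = -79/4, d_0 = (M_1 - M_0)/(6h_0) = 51/4, b_0 = Δ_0 - h_0(2M_0 + M_1)/6 = 3.

-19.7500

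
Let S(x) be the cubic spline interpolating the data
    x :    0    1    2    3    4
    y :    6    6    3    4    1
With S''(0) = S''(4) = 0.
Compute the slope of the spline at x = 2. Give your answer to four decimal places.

-0.8750

Write σ_i for S''(x_i). With h_i = 1, 1, 1, 1 and divided differences Δ_i = 0, -3, 1, -3, the continuity of S' gives the tridiagonal system
  1·σ_0 + 4·σ_1 + 1·σ_2 = 6(Δ_1 - Δ_0) = -18
  1·σ_1 + 4·σ_2 + 1·σ_3 = 6(Δ_2 - Δ_1) = 24
  1·σ_2 + 4·σ_3 + 1·σ_4 = 6(Δ_3 - Δ_2) = -24
Natural end conditions: σ_0 = σ_4 = 0.
Solving the tridiagonal system: σ_0 = 0, σ_1 = -195/28, σ_2 = 69/7, σ_3 = -237/28, σ_4 = 0.
On [2, 3], S'(x) = b_2 + 2c_2·(x - 2) + 3d_2·(x - 2)² with b_2 = Δ_2 - h_2(2σ_2 + σ_3)/6 = -7/8, c_2 = σ_2/2 = 69/14, d_2 = (σ_3 - σ_2)/(6h_2) = -171/56. So S'(2) = -7/8.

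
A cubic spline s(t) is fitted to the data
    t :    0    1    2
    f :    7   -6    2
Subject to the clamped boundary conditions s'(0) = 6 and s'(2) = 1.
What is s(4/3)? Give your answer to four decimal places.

-4.8148

Let m_i = s''(x_i). Step sizes h_i = 1, 1; slopes of the chords Δ_i = (y_(i+1) - y_i)/h_i = -13, 8.
  1·m_0 + 4·m_1 + 1·m_2 = 6(Δ_1 - Δ_0) = 126
Clamped end conditions give two more equations: 2h_0·m_0 + h_0·m_1 = 6(Δ_0 - s'(0)) = -114 and h_1·m_1 + 2h_1·m_2 = 6(s'(2) - Δ_1) = -42.
Solving: m_0 = -91, m_1 = 68, m_2 = -55.
On [1, 2], s(t) = -6 - 11/2·(t - 1) + 34·(t - 1)² - 41/2·(t - 1)³.
With (t - 1) = 1/3: s(4/3) = -130/27.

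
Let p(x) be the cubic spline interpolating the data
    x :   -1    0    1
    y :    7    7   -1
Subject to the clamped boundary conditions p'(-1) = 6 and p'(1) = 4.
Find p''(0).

-22

Put m_i = p'' at the i-th knot. Here h = (1, 1) and Δ = (0, -8), so the interior equations h_(i-1)·m_(i-1) + 2(h_(i-1)+h_i)·m_i + h_i·m_(i+1) = 6(Δ_i − Δ_(i-1)) read
  1·m_0 + 4·m_1 + 1·m_2 = 6(Δ_1 - Δ_0) = -48
Clamped end conditions give two more equations: 2h_0·m_0 + h_0·m_1 = 6(Δ_0 - p'(-1)) = -36 and h_1·m_1 + 2h_1·m_2 = 6(p'(1) - Δ_1) = 72.
Solving: m_0 = -7, m_1 = -22, m_2 = 47.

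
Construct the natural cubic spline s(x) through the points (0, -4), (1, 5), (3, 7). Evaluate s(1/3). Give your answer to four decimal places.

With M_i denoting the second derivative at x_i, h_i = 1, 2, and Δ_i = (y_(i+1) − y_i)/h_i = 9, 1:
  1·M_0 + 6·M_1 + 2·M_2 = 6(Δ_1 - Δ_0) = -48
Natural end conditions: M_0 = M_2 = 0.
Forward elimination and back-substitution give M_0 = 0, M_1 = -8, M_2 = 0.
On [0, 1], s(x) = -4 + 31/3·x + 0·x² - 4/3·x³.
With x = 1/3: s(1/3) = -49/81.

-0.6049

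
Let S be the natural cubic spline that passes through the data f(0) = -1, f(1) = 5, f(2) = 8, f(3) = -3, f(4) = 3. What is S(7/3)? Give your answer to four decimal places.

4.5556

Write M_i for S''(x_i). With h_i = 1, 1, 1, 1 and divided differences Δ_i = 6, 3, -11, 6, the continuity of S' gives the tridiagonal system
  1·M_0 + 4·M_1 + 1·M_2 = 6(Δ_1 - Δ_0) = -18
  1·M_1 + 4·M_2 + 1·M_3 = 6(Δ_2 - Δ_1) = -84
  1·M_2 + 4·M_3 + 1·M_4 = 6(Δ_3 - Δ_2) = 102
Natural end conditions: M_0 = M_4 = 0.
Hence M_0 = 0, M_1 = 3, M_2 = -30, M_3 = 33, M_4 = 0.
On [2, 3], S(t) = 8 - 13/2·(t - 2) - 15·(t - 2)² + 21/2·(t - 2)³.
With (t - 2) = 1/3: S(7/3) = 41/9.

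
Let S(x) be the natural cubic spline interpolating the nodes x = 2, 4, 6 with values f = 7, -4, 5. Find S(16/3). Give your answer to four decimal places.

Write M_i for S''(x_i). With h_i = 2, 2 and divided differences Δ_i = -11/2, 9/2, the continuity of S' gives the tridiagonal system
  2·M_0 + 8·M_1 + 2·M_2 = 6(Δ_1 - Δ_0) = 60
Natural end conditions: M_0 = M_2 = 0.
Forward elimination and back-substitution give M_0 = 0, M_1 = 15/2, M_2 = 0.
On [4, 6], S(x) = -4 - 1/2·(x - 4) + 15/4·(x - 4)² - 5/8·(x - 4)³.
With (x - 4) = 4/3: S(16/3) = 14/27.

0.5185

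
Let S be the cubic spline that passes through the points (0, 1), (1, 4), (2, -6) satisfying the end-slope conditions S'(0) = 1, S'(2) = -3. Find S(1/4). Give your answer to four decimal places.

Put m_i = S'' at the i-th knot. Here h = (1, 1) and Δ = (3, -10), so the interior equations h_(i-1)·m_(i-1) + 2(h_(i-1)+h_i)·m_i + h_i·m_(i+1) = 6(Δ_i − Δ_(i-1)) read
  1·m_0 + 4·m_1 + 1·m_2 = 6(Δ_1 - Δ_0) = -78
Clamped end conditions give two more equations: 2h_0·m_0 + h_0·m_1 = 6(Δ_0 - S'(0)) = 12 and h_1·m_1 + 2h_1·m_2 = 6(S'(2) - Δ_1) = 42.
Hence m_0 = 47/2, m_1 = -35, m_2 = 77/2.
On [0, 1], S(t) = 1 + 1·t + 47/4·t² - 39/4·t³.
With t = 1/4: S(1/4) = 469/256.

1.8320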